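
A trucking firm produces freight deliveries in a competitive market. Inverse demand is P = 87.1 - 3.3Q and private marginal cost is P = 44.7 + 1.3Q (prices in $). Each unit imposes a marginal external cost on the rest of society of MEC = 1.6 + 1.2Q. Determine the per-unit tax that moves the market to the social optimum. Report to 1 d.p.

tax = $10.0 per unit

Social marginal cost = private MC + MEC = 46.3 + 2.5Q.
Set SMC = demand: 46.3 + 2.5Q = 87.1 - 3.3Q → Q* = 7.0345.
The Pigouvian tax equals MEC at Q*: 1.6 + 1.2×7.0345 = 10.0414.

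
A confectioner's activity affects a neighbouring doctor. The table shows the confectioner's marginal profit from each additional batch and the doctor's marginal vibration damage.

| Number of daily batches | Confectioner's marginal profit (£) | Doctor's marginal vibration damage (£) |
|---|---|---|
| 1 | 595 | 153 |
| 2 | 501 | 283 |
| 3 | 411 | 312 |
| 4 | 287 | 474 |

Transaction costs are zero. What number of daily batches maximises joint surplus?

3

Bargaining reaches the level where marginal profit last exceeds marginal vibration damage.
That holds through level 3 (411 ≥ 312) but not at 4 (287 < 474).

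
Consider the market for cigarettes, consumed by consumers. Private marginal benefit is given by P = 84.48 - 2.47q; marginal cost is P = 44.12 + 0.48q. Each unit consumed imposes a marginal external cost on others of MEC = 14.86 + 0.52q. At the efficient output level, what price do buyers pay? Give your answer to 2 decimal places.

P = 66.33

Social marginal benefit = demand − MEC = 69.62 - 2.99q.
Set SMB = MC: 69.62 - 2.99q = 44.12 + 0.48q → q* = 7.3487.
Consumer price on the demand curve at q*: 84.48 − 2.47×7.3487 = 66.3287.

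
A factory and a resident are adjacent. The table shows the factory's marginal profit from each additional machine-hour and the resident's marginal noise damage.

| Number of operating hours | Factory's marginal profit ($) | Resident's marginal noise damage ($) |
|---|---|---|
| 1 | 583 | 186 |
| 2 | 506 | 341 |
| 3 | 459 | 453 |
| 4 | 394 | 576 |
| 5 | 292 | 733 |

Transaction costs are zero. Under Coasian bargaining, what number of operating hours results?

Bargaining reaches the level where marginal profit last exceeds marginal noise damage.
That holds through level 3 (459 ≥ 453) but not at 4 (394 < 576).

3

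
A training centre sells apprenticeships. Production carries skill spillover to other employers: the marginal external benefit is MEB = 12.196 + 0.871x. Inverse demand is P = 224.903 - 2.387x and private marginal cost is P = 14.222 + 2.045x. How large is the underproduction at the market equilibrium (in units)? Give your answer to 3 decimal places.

Market equilibrium (private): 14.222 + 2.045x = 224.903 - 2.387x → x_m = 47.5363.
Social marginal cost = private MC − MEB = 2.026 + 1.174x.
Set SMC = demand: 2.026 + 1.174x = 224.903 - 2.387x → x* = 62.5883.
Gap = |47.5363 − 62.5883| = 15.0520.

15.052 units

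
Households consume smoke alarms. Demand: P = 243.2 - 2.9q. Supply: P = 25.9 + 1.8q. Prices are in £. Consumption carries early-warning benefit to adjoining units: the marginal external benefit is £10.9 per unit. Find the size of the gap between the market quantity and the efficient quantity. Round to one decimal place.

Market equilibrium (private): 25.9 + 1.8q = 243.2 - 2.9q → q_m = 46.2340.
Social marginal benefit = demand + MEB = 254.1 - 2.9q.
Set SMB = MC: 254.1 - 2.9q = 25.9 + 1.8q → q* = 48.5532.
Gap = |46.2340 − 48.5532| = 2.3192.

2.3 units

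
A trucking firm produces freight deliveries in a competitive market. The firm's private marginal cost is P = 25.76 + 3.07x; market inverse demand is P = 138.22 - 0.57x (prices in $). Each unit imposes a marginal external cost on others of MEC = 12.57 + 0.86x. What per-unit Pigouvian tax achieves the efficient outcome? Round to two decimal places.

tax = $31.66 per unit

Social marginal cost = private MC + MEC = 38.33 + 3.93x.
Set SMC = demand: 38.33 + 3.93x = 138.22 - 0.57x → x* = 22.1978.
The Pigouvian tax equals MEC at x*: 12.57 + 0.86×22.1978 = 31.6601.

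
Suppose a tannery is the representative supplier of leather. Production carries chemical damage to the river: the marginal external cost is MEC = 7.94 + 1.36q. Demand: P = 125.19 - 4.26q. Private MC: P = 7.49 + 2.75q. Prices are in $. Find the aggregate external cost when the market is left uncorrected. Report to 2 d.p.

Market equilibrium (private): 7.49 + 2.75q = 125.19 - 4.26q → q_m = 16.7903.
Total external cost = ∫₀^{q_m} (7.94 + 1.36q) dq = 7.94×16.7903 + ½×1.36×16.7903² = 325.0166.

$325.02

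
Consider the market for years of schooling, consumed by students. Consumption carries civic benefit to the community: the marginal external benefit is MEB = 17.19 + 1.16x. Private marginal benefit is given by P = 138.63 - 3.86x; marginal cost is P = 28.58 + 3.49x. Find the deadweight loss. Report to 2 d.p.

DWL = 96.47

Market equilibrium (private): 28.58 + 3.49x = 138.63 - 3.86x → x_m = 14.9728.
Social marginal benefit = demand + MEB = 155.82 - 2.70x.
Set SMB = MC: 155.82 - 2.70x = 28.58 + 3.49x → x* = 20.5557.
The loss is the area between SMB and MC from x* to x_m; with linear curves that's a triangle of height MEB(x_m).
DWL = ½ × 5.5829 × 34.5584 = 96.4680.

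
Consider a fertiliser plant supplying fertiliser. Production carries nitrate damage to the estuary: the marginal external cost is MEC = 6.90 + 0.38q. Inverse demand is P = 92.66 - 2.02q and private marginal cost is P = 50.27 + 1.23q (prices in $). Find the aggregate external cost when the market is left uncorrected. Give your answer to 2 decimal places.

$122.32

Market equilibrium (private): 50.27 + 1.23q = 92.66 - 2.02q → q_m = 13.0431.
Total external cost = ∫₀^{q_m} (6.90 + 0.38q) dq = 6.90×13.0431 + ½×0.38×13.0431² = 122.3207.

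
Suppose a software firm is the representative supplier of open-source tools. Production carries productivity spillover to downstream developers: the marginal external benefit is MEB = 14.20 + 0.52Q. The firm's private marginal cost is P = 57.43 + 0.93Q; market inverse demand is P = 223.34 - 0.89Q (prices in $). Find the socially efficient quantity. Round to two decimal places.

Q* = 138.55

Social marginal cost = private MC − MEB = 43.23 + 0.41Q.
Set SMC = demand: 43.23 + 0.41Q = 223.34 - 0.89Q → Q* = 138.5462.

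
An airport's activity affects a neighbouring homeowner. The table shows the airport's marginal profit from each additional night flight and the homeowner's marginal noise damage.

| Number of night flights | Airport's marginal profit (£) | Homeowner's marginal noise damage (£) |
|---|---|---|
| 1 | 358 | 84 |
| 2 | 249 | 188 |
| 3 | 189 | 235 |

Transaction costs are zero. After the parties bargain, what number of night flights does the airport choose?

Bargaining reaches the level where marginal profit last exceeds marginal noise damage.
That holds through level 2 (249 ≥ 188) but not at 3 (189 < 235).

2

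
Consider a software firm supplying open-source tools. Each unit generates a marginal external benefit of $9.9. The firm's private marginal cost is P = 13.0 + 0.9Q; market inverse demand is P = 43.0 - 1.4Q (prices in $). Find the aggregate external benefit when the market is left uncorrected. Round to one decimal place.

Market equilibrium (private): 13.0 + 0.9Q = 43.0 - 1.4Q → Q_m = 13.0435.
Total external benefit = MEB × Q_m = 9.9 × 13.0435 = 129.1307.

$129.1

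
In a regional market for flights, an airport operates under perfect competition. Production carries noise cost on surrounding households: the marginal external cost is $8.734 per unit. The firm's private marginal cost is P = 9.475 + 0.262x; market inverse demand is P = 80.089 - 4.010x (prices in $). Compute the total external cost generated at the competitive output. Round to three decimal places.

$144.369

Market equilibrium (private): 9.475 + 0.262x = 80.089 - 4.010x → x_m = 16.5295.
Total external cost = MEC × x_m = 8.734 × 16.5295 = 144.3687.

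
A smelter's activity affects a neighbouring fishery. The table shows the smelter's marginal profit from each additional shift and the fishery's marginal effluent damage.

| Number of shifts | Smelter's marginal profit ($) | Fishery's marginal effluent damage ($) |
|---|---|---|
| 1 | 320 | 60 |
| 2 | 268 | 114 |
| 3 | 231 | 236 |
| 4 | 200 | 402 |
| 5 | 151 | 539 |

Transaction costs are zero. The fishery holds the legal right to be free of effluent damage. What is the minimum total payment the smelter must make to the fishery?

$174

Efficient level: marginal profit ≥ marginal effluent damage through level 2, so k* = 2.
With the fishery holding the right, the smelter must at least compensate total damage at k*: 60 + 114 = 174.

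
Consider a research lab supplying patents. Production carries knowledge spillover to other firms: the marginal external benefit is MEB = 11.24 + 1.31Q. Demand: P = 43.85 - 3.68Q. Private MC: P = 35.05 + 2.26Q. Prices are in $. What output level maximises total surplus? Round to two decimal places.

Q* = 4.33

Social marginal cost = private MC − MEB = 23.81 + 0.95Q.
Set SMC = demand: 23.81 + 0.95Q = 43.85 - 3.68Q → Q* = 4.3283.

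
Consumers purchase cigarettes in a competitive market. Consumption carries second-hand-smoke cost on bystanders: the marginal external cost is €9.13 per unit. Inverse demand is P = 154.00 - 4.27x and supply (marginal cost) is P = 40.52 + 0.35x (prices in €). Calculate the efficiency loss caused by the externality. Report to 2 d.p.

Market equilibrium (private): 40.52 + 0.35x = 154.00 - 4.27x → x_m = 24.5628.
Social marginal benefit = demand − MEC = 144.87 - 4.27x.
Set SMB = MC: 144.87 - 4.27x = 40.52 + 0.35x → x* = 22.5866.
Height of the DWL triangle at x_m is MC(x_m) − SMB(x_m) = MEC(x_m) = 9.1300.
DWL = ½ × 1.9762 × 9.1300 = 9.0214.

DWL = €9.02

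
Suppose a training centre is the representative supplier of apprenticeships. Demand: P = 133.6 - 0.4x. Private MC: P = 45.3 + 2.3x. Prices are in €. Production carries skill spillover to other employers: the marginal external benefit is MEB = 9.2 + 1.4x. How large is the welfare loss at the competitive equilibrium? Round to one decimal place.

Market equilibrium (private): 45.3 + 2.3x = 133.6 - 0.4x → x_m = 32.7037.
Social marginal cost = private MC − MEB = 36.1 + 0.9x.
Set SMC = demand: 36.1 + 0.9x = 133.6 - 0.4x → x* = 75.0000.
The welfare-loss triangle has base |x_m − x*| and height MEB(x_m) (the vertical gap between SMC and demand is zero at x* and MEB at x_m).
DWL = ½ × 42.2963 × 54.9852 = 1162.8353.

DWL = €1162.8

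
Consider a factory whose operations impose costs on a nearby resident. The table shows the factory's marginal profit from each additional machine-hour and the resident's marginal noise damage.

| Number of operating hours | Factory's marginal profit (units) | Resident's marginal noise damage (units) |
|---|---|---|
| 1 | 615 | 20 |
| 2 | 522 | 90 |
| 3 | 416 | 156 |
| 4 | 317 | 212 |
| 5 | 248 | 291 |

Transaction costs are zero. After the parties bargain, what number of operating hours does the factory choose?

4

Bargaining reaches the level where marginal profit last exceeds marginal noise damage.
That holds through level 4 (317 ≥ 212) but not at 5 (248 < 291).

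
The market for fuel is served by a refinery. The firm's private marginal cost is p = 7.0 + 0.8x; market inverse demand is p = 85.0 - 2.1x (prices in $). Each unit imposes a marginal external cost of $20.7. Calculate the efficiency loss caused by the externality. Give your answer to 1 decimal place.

Market equilibrium (private): 7.0 + 0.8x = 85.0 - 2.1x → x_m = 26.8966.
Social marginal cost = private MC + MEC = 27.7 + 0.8x.
Set SMC = demand: 27.7 + 0.8x = 85.0 - 2.1x → x* = 19.7586.
Between x* and x_m the wedge SMC − demand runs linearly from 0 to MEC(x_m), so the loss is a triangle.
DWL = ½ × 7.1380 × 20.7000 = 73.8783.

DWL = $73.9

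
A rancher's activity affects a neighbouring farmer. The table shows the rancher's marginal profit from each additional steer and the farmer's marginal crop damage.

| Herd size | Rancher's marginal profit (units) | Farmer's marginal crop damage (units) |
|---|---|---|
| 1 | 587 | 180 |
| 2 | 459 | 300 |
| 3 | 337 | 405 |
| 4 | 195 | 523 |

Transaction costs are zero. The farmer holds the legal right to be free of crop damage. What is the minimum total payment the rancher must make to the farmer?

480

Efficient level: marginal profit ≥ marginal crop damage through level 2, so k* = 2.
With the farmer holding the right, the rancher must at least compensate total damage at k*: 180 + 300 = 480.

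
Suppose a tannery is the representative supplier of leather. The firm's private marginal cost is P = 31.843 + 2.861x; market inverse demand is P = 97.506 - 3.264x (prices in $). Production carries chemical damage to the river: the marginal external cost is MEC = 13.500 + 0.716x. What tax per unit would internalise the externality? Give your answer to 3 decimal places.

Social marginal cost = private MC + MEC = 45.343 + 3.577x.
Set SMC = demand: 45.343 + 3.577x = 97.506 - 3.264x → x* = 7.6251.
The Pigouvian tax equals MEC at x*: 13.500 + 0.716×7.6251 = 18.9596.

tax = $18.960 per unit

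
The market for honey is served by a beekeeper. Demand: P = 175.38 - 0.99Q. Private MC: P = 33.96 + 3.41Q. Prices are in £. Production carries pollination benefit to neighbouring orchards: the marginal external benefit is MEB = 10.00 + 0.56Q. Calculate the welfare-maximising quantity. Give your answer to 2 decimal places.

Social marginal cost = private MC − MEB = 23.96 + 2.85Q.
Set SMC = demand: 23.96 + 2.85Q = 175.38 - 0.99Q → Q* = 39.4323.

Q* = 39.43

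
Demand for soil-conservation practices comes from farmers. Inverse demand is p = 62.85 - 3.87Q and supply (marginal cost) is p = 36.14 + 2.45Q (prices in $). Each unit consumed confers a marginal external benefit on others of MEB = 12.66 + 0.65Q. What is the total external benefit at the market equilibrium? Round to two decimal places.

$59.31

Market equilibrium (private): 36.14 + 2.45Q = 62.85 - 3.87Q → Q_m = 4.2263.
Total external benefit = ∫₀^{Q_m} (12.66 + 0.65Q) dQ = 12.66×4.2263 + ½×0.65×4.2263² = 59.3100.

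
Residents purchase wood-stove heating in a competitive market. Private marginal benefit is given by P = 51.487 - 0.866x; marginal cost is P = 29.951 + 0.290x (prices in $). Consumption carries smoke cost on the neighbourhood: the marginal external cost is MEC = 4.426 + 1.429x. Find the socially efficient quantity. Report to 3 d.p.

x* = 6.619

Social marginal benefit = demand − MEC = 47.061 - 2.295x.
Set SMB = MC: 47.061 - 2.295x = 29.951 + 0.290x → x* = 6.6190.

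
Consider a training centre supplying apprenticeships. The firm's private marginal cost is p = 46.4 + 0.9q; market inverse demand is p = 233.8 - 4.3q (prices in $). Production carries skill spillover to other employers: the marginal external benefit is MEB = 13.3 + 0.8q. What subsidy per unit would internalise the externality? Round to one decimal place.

Social marginal cost = private MC − MEB = 33.1 + 0.1q.
Set SMC = demand: 33.1 + 0.1q = 233.8 - 4.3q → q* = 45.6136.
The Pigouvian subsidy equals MEB at q*: 13.3 + 0.8×45.6136 = 49.7909.

subsidy = $49.8 per unit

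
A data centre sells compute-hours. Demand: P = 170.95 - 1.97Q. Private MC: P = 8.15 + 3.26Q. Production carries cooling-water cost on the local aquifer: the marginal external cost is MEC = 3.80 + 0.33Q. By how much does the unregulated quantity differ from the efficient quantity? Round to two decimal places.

2.53 units

Market equilibrium (private): 8.15 + 3.26Q = 170.95 - 1.97Q → Q_m = 31.1281.
Social marginal cost = private MC + MEC = 11.95 + 3.59Q.
Set SMC = demand: 11.95 + 3.59Q = 170.95 - 1.97Q → Q* = 28.5971.
Gap = |31.1281 − 28.5971| = 2.5310.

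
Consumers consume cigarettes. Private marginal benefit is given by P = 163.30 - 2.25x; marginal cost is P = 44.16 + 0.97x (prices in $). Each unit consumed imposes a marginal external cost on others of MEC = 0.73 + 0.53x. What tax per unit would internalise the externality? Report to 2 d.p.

tax = $17.47 per unit

Social marginal benefit = demand − MEC = 162.57 - 2.78x.
Set SMB = MC: 162.57 - 2.78x = 44.16 + 0.97x → x* = 31.5760.
The Pigouvian tax equals MEC at x*: 0.73 + 0.53×31.5760 = 17.4653.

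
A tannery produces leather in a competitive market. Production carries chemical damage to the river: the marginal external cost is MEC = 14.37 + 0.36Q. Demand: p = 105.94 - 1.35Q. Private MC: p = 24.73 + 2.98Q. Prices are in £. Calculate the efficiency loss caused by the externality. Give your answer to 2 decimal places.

DWL = £47.56

Market equilibrium (private): 24.73 + 2.98Q = 105.94 - 1.35Q → Q_m = 18.7552.
Social marginal cost = private MC + MEC = 39.10 + 3.34Q.
Set SMC = demand: 39.10 + 3.34Q = 105.94 - 1.35Q → Q* = 14.2516.
Between Q* and Q_m the wedge SMC − demand runs linearly from 0 to MEC(Q_m), so the loss is a triangle.
DWL = ½ × 4.5036 × 21.1219 = 47.5623.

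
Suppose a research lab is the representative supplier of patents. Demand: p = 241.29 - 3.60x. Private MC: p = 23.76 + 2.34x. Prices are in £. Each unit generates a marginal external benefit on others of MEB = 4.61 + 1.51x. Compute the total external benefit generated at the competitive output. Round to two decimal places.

£1181.36

Market equilibrium (private): 23.76 + 2.34x = 241.29 - 3.60x → x_m = 36.6212.
Total external benefit = ∫₀^{x_m} (4.61 + 1.51x) dx = 4.61×36.6212 + ½×1.51×36.6212² = 1181.3635.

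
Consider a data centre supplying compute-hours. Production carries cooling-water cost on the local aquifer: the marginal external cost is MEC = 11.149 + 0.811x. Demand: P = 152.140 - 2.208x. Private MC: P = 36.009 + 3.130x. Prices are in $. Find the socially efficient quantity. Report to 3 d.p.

x* = 17.073

Social marginal cost = private MC + MEC = 47.158 + 3.941x.
Set SMC = demand: 47.158 + 3.941x = 152.140 - 2.208x → x* = 17.0730.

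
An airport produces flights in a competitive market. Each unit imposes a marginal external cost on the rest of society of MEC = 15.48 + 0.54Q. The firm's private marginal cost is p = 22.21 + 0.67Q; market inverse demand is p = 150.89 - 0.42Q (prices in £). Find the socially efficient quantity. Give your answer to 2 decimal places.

Social marginal cost = private MC + MEC = 37.69 + 1.21Q.
Set SMC = demand: 37.69 + 1.21Q = 150.89 - 0.42Q → Q* = 69.4479.

Q* = 69.45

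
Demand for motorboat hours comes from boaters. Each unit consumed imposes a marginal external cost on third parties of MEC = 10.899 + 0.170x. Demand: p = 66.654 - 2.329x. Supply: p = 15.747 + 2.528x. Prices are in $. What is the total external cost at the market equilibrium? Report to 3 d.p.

$123.572

Market equilibrium (private): 15.747 + 2.528x = 66.654 - 2.329x → x_m = 10.4812.
Total external cost = ∫₀^{x_m} (10.899 + 0.170x) dx = 10.899×10.4812 + ½×0.170×10.4812² = 123.5723.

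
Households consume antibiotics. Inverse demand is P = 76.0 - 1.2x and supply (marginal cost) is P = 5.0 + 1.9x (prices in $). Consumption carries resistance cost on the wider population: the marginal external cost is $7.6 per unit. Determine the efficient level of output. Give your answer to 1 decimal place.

x* = 20.5

Social marginal benefit = demand − MEC = 68.4 - 1.2x.
Set SMB = MC: 68.4 - 1.2x = 5.0 + 1.9x → x* = 20.4516.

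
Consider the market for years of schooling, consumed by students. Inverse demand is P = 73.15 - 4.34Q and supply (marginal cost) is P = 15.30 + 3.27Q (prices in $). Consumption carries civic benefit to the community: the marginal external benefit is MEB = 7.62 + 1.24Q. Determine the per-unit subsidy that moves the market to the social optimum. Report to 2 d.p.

Social marginal benefit = demand + MEB = 80.77 - 3.10Q.
Set SMB = MC: 80.77 - 3.10Q = 15.30 + 3.27Q → Q* = 10.2779.
The Pigouvian subsidy equals MEB at Q*: 7.62 + 1.24×10.2779 = 20.3646.

subsidy = $20.36 per unit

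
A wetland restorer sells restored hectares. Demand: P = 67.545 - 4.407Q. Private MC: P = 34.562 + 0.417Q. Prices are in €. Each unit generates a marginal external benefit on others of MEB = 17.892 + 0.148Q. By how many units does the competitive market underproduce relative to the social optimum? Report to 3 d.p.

4.043 units

Market equilibrium (private): 34.562 + 0.417Q = 67.545 - 4.407Q → Q_m = 6.8373.
Social marginal cost = private MC − MEB = 16.670 + 0.269Q.
Set SMC = demand: 16.670 + 0.269Q = 67.545 - 4.407Q → Q* = 10.8800.
Gap = |6.8373 − 10.8800| = 4.0427.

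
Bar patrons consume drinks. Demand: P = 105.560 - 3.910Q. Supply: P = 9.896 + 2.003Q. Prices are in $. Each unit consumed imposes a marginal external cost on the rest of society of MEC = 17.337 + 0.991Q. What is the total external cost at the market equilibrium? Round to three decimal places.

$410.184

Market equilibrium (private): 9.896 + 2.003Q = 105.560 - 3.910Q → Q_m = 16.1786.
Total external cost = ∫₀^{Q_m} (17.337 + 0.991Q) dQ = 17.337×16.1786 + ½×0.991×16.1786² = 410.1841.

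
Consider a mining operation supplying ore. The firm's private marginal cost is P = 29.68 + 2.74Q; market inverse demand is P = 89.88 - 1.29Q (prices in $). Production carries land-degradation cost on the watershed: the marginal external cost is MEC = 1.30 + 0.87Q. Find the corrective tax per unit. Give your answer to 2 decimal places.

Social marginal cost = private MC + MEC = 30.98 + 3.61Q.
Set SMC = demand: 30.98 + 3.61Q = 89.88 - 1.29Q → Q* = 12.0204.
The Pigouvian tax equals MEC at Q*: 1.30 + 0.87×12.0204 = 11.7577.

tax = $11.76 per unit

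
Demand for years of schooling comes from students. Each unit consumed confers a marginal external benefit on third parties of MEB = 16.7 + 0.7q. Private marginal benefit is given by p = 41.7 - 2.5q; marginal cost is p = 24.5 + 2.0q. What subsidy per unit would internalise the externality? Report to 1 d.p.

subsidy = 22.9 per unit

Social marginal benefit = demand + MEB = 58.4 - 1.8q.
Set SMB = MC: 58.4 - 1.8q = 24.5 + 2.0q → q* = 8.9211.
The Pigouvian subsidy equals MEB at q*: 16.7 + 0.7×8.9211 = 22.9448.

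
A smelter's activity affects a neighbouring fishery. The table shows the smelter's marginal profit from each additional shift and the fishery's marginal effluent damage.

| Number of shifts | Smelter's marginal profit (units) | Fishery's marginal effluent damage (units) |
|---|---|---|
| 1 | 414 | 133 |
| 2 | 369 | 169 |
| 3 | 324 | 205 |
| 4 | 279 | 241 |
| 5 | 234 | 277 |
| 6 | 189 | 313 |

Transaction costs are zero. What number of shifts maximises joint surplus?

4

Bargaining reaches the level where marginal profit last exceeds marginal effluent damage.
That holds through level 4 (279 ≥ 241) but not at 5 (234 < 277).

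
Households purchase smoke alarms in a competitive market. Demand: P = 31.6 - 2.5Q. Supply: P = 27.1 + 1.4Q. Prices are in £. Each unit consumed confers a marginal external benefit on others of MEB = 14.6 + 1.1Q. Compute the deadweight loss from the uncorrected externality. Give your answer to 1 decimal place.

Market equilibrium (private): 27.1 + 1.4Q = 31.6 - 2.5Q → Q_m = 1.1538.
Social marginal benefit = demand + MEB = 46.2 - 1.4Q.
Set SMB = MC: 46.2 - 1.4Q = 27.1 + 1.4Q → Q* = 6.8214.
The loss is the area between SMB and MC from Q* to Q_m; with linear curves that's a triangle of height MEB(Q_m).
DWL = ½ × 5.6676 × 15.8692 = 44.9701.

DWL = £45.0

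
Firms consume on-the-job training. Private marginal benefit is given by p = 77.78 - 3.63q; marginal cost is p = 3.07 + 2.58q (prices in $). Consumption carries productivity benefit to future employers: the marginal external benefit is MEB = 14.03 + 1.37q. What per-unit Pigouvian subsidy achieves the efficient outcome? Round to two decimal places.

Social marginal benefit = demand + MEB = 91.81 - 2.26q.
Set SMB = MC: 91.81 - 2.26q = 3.07 + 2.58q → q* = 18.3347.
The Pigouvian subsidy equals MEB at q*: 14.03 + 1.37×18.3347 = 39.1485.

subsidy = $39.15 per unit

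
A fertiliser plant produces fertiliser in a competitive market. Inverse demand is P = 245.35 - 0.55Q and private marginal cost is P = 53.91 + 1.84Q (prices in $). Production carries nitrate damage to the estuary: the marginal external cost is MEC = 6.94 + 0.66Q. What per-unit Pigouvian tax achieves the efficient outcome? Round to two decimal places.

Social marginal cost = private MC + MEC = 60.85 + 2.50Q.
Set SMC = demand: 60.85 + 2.50Q = 245.35 - 0.55Q → Q* = 60.4918.
The Pigouvian tax equals MEC at Q*: 6.94 + 0.66×60.4918 = 46.8646.

tax = $46.86 per unit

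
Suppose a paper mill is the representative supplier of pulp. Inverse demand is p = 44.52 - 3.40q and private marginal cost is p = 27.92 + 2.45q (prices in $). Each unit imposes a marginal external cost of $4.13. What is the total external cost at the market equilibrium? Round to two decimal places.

$11.72

Market equilibrium (private): 27.92 + 2.45q = 44.52 - 3.40q → q_m = 2.8376.
Total external cost = MEC × q_m = 4.13 × 2.8376 = 11.7193.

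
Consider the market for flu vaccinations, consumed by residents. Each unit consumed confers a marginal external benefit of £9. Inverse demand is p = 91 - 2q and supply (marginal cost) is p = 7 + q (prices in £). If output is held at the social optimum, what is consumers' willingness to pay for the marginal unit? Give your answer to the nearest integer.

Social marginal benefit = demand + MEB = 100 - 2q.
Set SMB = MC: 100 - 2q = 7 + q → q* = 31.0000.
Consumer price on the demand curve at q*: 91 − 2×31.0000 = 29.0000.

P = £29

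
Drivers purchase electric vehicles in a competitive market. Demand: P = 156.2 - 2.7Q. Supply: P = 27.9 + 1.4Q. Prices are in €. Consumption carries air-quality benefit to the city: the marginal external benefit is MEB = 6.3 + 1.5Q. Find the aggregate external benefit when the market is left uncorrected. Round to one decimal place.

€931.6

Market equilibrium (private): 27.9 + 1.4Q = 156.2 - 2.7Q → Q_m = 31.2927.
Total external benefit = ∫₀^{Q_m} (6.3 + 1.5Q) dQ = 6.3×31.2927 + ½×1.5×31.2927² = 931.5688.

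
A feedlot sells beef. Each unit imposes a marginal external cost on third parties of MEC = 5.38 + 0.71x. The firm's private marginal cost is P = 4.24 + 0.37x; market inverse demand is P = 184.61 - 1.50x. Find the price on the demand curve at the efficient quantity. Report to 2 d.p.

P = 82.87

Social marginal cost = private MC + MEC = 9.62 + 1.08x.
Set SMC = demand: 9.62 + 1.08x = 184.61 - 1.50x → x* = 67.8256.
Consumer price on the demand curve at x*: 184.61 − 1.50×67.8256 = 82.8716.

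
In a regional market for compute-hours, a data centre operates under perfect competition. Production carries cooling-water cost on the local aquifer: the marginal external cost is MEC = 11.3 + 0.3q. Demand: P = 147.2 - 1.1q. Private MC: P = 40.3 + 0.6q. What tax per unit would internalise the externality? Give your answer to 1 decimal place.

Social marginal cost = private MC + MEC = 51.6 + 0.9q.
Set SMC = demand: 51.6 + 0.9q = 147.2 - 1.1q → q* = 47.8000.
The Pigouvian tax equals MEC at q*: 11.3 + 0.3×47.8000 = 25.6400.

tax = 25.6 per unit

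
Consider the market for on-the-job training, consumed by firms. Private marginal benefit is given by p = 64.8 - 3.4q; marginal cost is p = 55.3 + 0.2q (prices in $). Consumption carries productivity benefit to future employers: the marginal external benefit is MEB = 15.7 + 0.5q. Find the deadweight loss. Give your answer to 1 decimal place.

DWL = $46.7

Market equilibrium (private): 55.3 + 0.2q = 64.8 - 3.4q → q_m = 2.6389.
Social marginal benefit = demand + MEB = 80.5 - 2.9q.
Set SMB = MC: 80.5 - 2.9q = 55.3 + 0.2q → q* = 8.1290.
Between q* and q_m the wedge SMB − MC runs linearly from 0 to MEB(q_m), so the loss is a triangle.
DWL = ½ × 5.4901 × 17.0194 = 46.7191.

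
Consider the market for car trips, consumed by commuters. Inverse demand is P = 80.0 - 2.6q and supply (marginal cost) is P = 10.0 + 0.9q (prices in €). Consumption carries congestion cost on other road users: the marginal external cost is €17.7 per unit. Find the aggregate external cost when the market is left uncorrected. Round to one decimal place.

€354.0

Market equilibrium (private): 10.0 + 0.9q = 80.0 - 2.6q → q_m = 20.0000.
Total external cost = MEC × q_m = 17.7 × 20.0000 = 354.0000.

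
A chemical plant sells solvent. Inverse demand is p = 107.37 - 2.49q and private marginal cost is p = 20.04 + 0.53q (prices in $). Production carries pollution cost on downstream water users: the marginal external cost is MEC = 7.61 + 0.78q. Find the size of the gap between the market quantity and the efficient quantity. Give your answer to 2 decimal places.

Market equilibrium (private): 20.04 + 0.53q = 107.37 - 2.49q → q_m = 28.9172.
Social marginal cost = private MC + MEC = 27.65 + 1.31q.
Set SMC = demand: 27.65 + 1.31q = 107.37 - 2.49q → q* = 20.9789.
Gap = |28.9172 − 20.9789| = 7.9383.

7.94 units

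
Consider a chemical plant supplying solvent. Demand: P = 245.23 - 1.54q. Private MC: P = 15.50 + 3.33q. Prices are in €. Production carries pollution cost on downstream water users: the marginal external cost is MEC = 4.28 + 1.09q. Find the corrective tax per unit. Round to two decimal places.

tax = €45.51 per unit

Social marginal cost = private MC + MEC = 19.78 + 4.42q.
Set SMC = demand: 19.78 + 4.42q = 245.23 - 1.54q → q* = 37.8272.
The Pigouvian tax equals MEC at q*: 4.28 + 1.09×37.8272 = 45.5116.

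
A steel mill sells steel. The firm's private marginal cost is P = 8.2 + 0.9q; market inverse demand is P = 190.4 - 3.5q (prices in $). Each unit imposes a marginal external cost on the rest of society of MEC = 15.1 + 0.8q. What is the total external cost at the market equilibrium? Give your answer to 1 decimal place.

$1311.2

Market equilibrium (private): 8.2 + 0.9q = 190.4 - 3.5q → q_m = 41.4091.
Total external cost = ∫₀^{q_m} (15.1 + 0.8q) dq = 15.1×41.4091 + ½×0.8×41.4091² = 1311.1628.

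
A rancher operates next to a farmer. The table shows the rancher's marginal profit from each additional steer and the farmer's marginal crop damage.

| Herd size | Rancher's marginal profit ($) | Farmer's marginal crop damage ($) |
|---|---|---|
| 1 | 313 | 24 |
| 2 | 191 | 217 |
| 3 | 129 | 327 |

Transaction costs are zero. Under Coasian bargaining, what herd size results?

1

Bargaining reaches the level where marginal profit last exceeds marginal crop damage.
That holds through level 1 (313 ≥ 24) but not at 2 (191 < 217).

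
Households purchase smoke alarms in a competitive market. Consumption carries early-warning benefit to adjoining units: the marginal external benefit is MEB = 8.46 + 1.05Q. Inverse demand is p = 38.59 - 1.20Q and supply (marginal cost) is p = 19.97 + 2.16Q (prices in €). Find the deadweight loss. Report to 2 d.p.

Market equilibrium (private): 19.97 + 2.16Q = 38.59 - 1.20Q → Q_m = 5.5417.
Social marginal benefit = demand + MEB = 47.05 - 0.15Q.
Set SMB = MC: 47.05 - 0.15Q = 19.97 + 2.16Q → Q* = 11.7229.
The welfare-loss triangle has base |Q_m − Q*| and height MEB(Q_m) (the vertical gap between SMB and MC is zero at Q* and MEB at Q_m).
DWL = ½ × 6.1812 × 14.2788 = 44.1301.

DWL = €44.13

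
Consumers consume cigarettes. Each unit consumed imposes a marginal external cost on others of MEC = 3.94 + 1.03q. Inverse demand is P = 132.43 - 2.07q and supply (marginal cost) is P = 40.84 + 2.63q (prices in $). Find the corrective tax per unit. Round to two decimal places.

Social marginal benefit = demand − MEC = 128.49 - 3.10q.
Set SMB = MC: 128.49 - 3.10q = 40.84 + 2.63q → q* = 15.2967.
The Pigouvian tax equals MEC at q*: 3.94 + 1.03×15.2967 = 19.6956.

tax = $19.70 per unit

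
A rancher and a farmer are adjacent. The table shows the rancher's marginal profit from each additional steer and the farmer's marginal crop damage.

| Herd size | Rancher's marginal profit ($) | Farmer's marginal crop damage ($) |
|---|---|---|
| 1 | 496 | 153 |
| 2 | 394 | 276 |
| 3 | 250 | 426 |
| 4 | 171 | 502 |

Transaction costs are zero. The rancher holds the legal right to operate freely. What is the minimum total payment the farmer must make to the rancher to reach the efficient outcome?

$421

Left alone the rancher would choose level 4 (marginal profit stays positive).
Efficient level: k* = 2 (marginal profit ≥ marginal crop damage through 2).
The farmer must at least cover the rancher's forgone profit from cutting 4→2: 250 + 171 = 421.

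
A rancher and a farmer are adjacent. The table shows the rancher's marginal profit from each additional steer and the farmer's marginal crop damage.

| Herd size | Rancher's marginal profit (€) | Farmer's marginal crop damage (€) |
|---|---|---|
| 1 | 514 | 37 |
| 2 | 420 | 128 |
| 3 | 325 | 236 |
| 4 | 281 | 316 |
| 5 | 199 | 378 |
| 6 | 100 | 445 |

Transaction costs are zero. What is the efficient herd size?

Bargaining reaches the level where marginal profit last exceeds marginal crop damage.
That holds through level 3 (325 ≥ 236) but not at 4 (281 < 316).

3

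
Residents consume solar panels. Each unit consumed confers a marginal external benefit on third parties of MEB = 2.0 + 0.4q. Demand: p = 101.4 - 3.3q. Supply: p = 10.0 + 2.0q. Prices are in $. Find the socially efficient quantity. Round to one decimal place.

Social marginal benefit = demand + MEB = 103.4 - 2.9q.
Set SMB = MC: 103.4 - 2.9q = 10.0 + 2.0q → q* = 19.0612.

q* = 19.1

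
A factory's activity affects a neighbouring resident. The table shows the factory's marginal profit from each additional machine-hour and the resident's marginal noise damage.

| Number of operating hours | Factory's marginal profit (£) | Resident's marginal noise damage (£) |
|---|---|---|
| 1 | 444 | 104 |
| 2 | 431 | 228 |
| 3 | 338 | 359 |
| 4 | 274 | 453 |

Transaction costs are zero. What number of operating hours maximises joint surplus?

2

Bargaining reaches the level where marginal profit last exceeds marginal noise damage.
That holds through level 2 (431 ≥ 228) but not at 3 (338 < 359).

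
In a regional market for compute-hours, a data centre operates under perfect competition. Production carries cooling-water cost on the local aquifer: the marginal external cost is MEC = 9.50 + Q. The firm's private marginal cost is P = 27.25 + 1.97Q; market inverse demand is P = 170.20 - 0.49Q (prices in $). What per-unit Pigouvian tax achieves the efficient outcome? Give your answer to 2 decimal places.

Social marginal cost = private MC + MEC = 36.75 + 2.97Q.
Set SMC = demand: 36.75 + 2.97Q = 170.20 - 0.49Q → Q* = 38.5694.
The Pigouvian tax equals MEC at Q*: 9.50 + 1.00×38.5694 = 48.0694.

tax = $48.07 per unit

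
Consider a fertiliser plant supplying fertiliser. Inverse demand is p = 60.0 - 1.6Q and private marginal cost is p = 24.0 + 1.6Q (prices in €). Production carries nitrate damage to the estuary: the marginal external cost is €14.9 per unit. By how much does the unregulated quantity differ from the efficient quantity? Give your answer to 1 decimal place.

4.7 units

Market equilibrium (private): 24.0 + 1.6Q = 60.0 - 1.6Q → Q_m = 11.2500.
Social marginal cost = private MC + MEC = 38.9 + 1.6Q.
Set SMC = demand: 38.9 + 1.6Q = 60.0 - 1.6Q → Q* = 6.5938.
Gap = |11.2500 − 6.5938| = 4.6562.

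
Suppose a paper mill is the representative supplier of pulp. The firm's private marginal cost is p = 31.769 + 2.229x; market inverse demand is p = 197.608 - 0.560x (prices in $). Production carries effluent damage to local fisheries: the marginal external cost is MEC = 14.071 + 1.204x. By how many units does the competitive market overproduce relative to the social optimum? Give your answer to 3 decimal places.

21.453 units

Market equilibrium (private): 31.769 + 2.229x = 197.608 - 0.560x → x_m = 59.4618.
Social marginal cost = private MC + MEC = 45.840 + 3.433x.
Set SMC = demand: 45.840 + 3.433x = 197.608 - 0.560x → x* = 38.0085.
Gap = |59.4618 − 38.0085| = 21.4533.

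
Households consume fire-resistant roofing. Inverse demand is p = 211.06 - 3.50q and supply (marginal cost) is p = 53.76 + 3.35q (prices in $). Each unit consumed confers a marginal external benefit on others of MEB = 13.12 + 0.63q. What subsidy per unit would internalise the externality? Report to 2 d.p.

subsidy = $30.38 per unit

Social marginal benefit = demand + MEB = 224.18 - 2.87q.
Set SMB = MC: 224.18 - 2.87q = 53.76 + 3.35q → q* = 27.3987.
The Pigouvian subsidy equals MEB at q*: 13.12 + 0.63×27.3987 = 30.3812.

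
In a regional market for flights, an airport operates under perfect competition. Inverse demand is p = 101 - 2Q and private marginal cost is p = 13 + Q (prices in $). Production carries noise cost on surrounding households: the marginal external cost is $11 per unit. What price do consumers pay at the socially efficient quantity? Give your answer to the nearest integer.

Social marginal cost = private MC + MEC = 24 + Q.
Set SMC = demand: 24 + Q = 101 - 2Q → Q* = 25.6667.
Consumer price on the demand curve at Q*: 101 − 2×25.6667 = 49.6666.

P = $50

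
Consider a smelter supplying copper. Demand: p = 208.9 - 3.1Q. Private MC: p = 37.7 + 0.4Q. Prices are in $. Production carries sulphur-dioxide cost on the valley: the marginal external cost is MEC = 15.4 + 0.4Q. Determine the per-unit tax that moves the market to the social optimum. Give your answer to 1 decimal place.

Social marginal cost = private MC + MEC = 53.1 + 0.8Q.
Set SMC = demand: 53.1 + 0.8Q = 208.9 - 3.1Q → Q* = 39.9487.
The Pigouvian tax equals MEC at Q*: 15.4 + 0.4×39.9487 = 31.3795.

tax = $31.4 per unit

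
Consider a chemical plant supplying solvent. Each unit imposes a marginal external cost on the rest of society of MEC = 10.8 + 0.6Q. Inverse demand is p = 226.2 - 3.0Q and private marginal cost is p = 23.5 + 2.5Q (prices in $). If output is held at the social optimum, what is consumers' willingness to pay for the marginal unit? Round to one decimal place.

P = $131.8

Social marginal cost = private MC + MEC = 34.3 + 3.1Q.
Set SMC = demand: 34.3 + 3.1Q = 226.2 - 3.0Q → Q* = 31.4590.
Consumer price on the demand curve at Q*: 226.2 − 3.0×31.4590 = 131.8230.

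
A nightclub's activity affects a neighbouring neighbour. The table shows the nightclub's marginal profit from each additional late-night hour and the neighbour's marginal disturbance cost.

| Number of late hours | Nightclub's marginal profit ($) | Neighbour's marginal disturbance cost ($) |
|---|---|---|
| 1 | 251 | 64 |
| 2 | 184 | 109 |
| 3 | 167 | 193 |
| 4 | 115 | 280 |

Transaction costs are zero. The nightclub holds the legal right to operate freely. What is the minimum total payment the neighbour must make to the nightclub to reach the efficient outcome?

$282

Left alone the nightclub would choose level 4 (marginal profit stays positive).
Efficient level: k* = 2 (marginal profit ≥ marginal disturbance cost through 2).
The neighbour must at least cover the nightclub's forgone profit from cutting 4→2: 167 + 115 = 282.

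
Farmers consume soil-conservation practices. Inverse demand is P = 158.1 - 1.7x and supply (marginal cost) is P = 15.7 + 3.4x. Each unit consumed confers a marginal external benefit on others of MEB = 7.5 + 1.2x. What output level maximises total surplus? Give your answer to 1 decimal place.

x* = 38.4

Social marginal benefit = demand + MEB = 165.6 - 0.5x.
Set SMB = MC: 165.6 - 0.5x = 15.7 + 3.4x → x* = 38.4359.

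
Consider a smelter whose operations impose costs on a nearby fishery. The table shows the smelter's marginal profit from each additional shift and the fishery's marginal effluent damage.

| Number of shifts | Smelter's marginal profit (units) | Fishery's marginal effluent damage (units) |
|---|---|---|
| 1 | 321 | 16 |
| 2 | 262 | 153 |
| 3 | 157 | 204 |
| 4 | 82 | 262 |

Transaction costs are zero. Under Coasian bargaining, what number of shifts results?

Bargaining reaches the level where marginal profit last exceeds marginal effluent damage.
That holds through level 2 (262 ≥ 153) but not at 3 (157 < 204).

2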